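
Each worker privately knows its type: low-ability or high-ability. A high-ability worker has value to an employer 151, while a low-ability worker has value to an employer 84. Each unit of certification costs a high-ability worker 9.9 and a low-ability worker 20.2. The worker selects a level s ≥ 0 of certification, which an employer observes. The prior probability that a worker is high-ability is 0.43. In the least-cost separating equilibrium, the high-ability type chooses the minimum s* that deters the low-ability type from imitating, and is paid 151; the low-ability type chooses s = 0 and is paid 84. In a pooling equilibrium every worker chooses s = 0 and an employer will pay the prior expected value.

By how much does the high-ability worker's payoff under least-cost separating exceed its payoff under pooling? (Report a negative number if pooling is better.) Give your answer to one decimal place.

Least-cost separating signal: s* solves 84 = 151 − 20.2·s*, so s* = (151 − 84)/20.2 ≈ 3.3168.
High-ability type's separating payoff: 151 − 9.9 × s* = 151 − 9.9 × (151 − 84)/20.2 = 151 − 663.3/20.2 ≈ 118.163.
Pooling payoff: 0.43 × 151 + 0.57 × 84 = 112.81.
Difference: 118.163 − 112.81 = 5.353, i.e. 5.4 to one decimal place.
The high-ability type prefers to separate.

5.4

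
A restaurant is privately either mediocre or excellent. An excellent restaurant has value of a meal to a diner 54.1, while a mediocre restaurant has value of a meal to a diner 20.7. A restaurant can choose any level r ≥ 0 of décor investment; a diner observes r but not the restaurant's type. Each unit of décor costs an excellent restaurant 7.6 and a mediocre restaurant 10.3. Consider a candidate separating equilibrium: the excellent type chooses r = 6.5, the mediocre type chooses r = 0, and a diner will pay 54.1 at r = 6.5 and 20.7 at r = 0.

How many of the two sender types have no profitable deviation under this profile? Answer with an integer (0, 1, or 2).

1

Mediocre type: stay at 0 → 20.7; mimic → 54.1 − 10.3 × 6.5 = -12.85. IC holds (20.7 ≥ -12.85).
Excellent type: signal → 54.1 − 7.6 × 6.5 = 4.7; deviate to 0 → 20.7. IC fails (4.7 < 20.7).
1 of 2 constraints hold, so this profile is not an equilibrium.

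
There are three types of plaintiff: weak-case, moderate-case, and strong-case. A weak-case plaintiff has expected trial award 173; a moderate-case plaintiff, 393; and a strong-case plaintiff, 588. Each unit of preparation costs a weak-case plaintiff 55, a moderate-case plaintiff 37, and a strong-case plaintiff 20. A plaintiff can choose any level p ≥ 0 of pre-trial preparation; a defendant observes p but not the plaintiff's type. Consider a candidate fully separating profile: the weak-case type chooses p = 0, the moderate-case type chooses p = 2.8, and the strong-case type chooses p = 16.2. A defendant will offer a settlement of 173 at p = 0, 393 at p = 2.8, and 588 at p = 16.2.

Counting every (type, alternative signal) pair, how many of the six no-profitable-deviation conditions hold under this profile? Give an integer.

Strong-case (own payoff 588 − 20×16.2 = 264): to p=0 gives 173 → no gain ✓; to p=2.8 gives 393 − 20×2.8 = 337 → profitable ✗.
Weak-case (own payoff 173): to p=2.8 gives 393 − 55×2.8 = 239 → profitable ✗; to p=16.2 gives 588 − 55×16.2 = -303 → no gain ✓.
Moderate-case (own payoff 393 − 37×2.8 = 289.4): to p=0 gives 173 → no gain ✓; to p=16.2 gives 588 − 37×16.2 = -11.4 → no gain ✓.
4 of the 6 constraints hold; not an equilibrium.

4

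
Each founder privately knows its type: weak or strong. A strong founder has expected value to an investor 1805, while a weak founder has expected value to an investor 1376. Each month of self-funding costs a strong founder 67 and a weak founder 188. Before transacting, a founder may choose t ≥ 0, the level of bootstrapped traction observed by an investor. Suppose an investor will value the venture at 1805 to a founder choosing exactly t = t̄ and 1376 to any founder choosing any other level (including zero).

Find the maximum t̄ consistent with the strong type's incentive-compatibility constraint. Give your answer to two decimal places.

6.40

Choosing t̄ yields the strong type 1805 − 67·t̄; choosing zero yields 1376.
The strong type is indifferent at 1805 − 67·t̄ = 1376, i.e. t̄ = (1805 − 1376) / 67 ≈ 6.40.
For any t̄ above 6.40 the strong type would rather pool at zero, so separation collapses.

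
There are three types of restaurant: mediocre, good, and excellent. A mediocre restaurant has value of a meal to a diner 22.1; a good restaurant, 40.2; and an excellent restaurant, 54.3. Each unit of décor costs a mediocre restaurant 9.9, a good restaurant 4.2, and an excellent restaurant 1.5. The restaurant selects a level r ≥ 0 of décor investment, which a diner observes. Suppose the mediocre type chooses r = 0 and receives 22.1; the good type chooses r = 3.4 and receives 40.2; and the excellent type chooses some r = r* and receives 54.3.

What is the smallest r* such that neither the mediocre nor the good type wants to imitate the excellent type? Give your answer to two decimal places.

6.76

Mediocre type (on-path payoff 22.1) won't mimic when 22.1 ≥ 54.3 − 9.9·r*, i.e. r* ≥ 3.25.
Good type (on-path payoff 40.2 − 4.2×3.4 = 25.92) won't mimic when 25.92 ≥ 54.3 − 4.2·r*, i.e. r* ≥ 6.76.
Both must hold, so r* = max(3.25, 6.76) = 6.76. The good type's constraint binds.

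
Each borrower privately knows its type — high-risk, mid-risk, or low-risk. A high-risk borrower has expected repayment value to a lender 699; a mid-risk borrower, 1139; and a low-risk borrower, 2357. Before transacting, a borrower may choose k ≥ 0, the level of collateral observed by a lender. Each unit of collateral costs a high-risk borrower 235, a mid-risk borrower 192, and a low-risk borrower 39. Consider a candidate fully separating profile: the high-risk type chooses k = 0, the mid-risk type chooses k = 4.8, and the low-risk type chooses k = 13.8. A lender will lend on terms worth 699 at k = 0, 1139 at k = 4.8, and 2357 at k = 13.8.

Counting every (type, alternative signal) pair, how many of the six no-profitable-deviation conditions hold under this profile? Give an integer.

High-risk (own payoff 699): to k=4.8 gives 1139 − 235×4.8 = 11 → no gain ✓; to k=13.8 gives 2357 − 235×13.8 = -886 → no gain ✓.
Low-risk (own payoff 2357 − 39×13.8 = 1818.8): to k=0 gives 699 → no gain ✓; to k=4.8 gives 1139 − 39×4.8 = 951.8 → no gain ✓.
Mid-risk (own payoff 1139 − 192×4.8 = 217.4): to k=0 gives 699 → profitable ✗; to k=13.8 gives 2357 − 192×13.8 = -292.6 → no gain ✓.
5 of the 6 constraints hold; not an equilibrium.

5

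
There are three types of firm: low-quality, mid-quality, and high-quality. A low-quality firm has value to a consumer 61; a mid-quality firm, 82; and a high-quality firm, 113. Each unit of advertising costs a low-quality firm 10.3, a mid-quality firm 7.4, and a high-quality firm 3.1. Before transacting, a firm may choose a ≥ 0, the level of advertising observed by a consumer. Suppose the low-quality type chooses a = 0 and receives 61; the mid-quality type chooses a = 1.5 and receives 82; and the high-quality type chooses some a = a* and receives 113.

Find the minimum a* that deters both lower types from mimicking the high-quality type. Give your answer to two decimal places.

Mid-quality type (on-path payoff 82 − 7.4×1.5 = 70.9) won't mimic when 70.9 ≥ 113 − 7.4·a*, i.e. a* ≥ 5.69.
Low-quality type (on-path payoff 61) won't mimic when 61 ≥ 113 − 10.3·a*, i.e. a* ≥ 5.05.
Both must hold, so a* = max(5.05, 5.69) = 5.69. The mid-quality type's constraint binds.

5.69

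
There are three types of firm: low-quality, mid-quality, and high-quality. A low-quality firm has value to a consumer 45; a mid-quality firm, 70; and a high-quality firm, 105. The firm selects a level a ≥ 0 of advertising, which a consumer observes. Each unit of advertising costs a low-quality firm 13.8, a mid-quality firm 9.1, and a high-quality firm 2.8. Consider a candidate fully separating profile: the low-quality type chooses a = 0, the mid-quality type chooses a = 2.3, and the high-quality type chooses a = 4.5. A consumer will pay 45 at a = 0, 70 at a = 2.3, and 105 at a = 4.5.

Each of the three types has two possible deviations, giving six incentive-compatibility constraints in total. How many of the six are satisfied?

5

Low-quality (own payoff 45): to a=2.3 gives 70 − 13.8×2.3 = 38.26 → no gain ✓; to a=4.5 gives 105 − 13.8×4.5 = 42.9 → no gain ✓.
Mid-quality (own payoff 70 − 9.1×2.3 = 49.07): to a=0 gives 45 → no gain ✓; to a=4.5 gives 105 − 9.1×4.5 = 64.05 → profitable ✗.
High-quality (own payoff 105 − 2.8×4.5 = 92.4): to a=0 gives 45 → no gain ✓; to a=2.3 gives 70 − 2.8×2.3 = 63.56 → no gain ✓.
5 of the 6 constraints hold; not an equilibrium.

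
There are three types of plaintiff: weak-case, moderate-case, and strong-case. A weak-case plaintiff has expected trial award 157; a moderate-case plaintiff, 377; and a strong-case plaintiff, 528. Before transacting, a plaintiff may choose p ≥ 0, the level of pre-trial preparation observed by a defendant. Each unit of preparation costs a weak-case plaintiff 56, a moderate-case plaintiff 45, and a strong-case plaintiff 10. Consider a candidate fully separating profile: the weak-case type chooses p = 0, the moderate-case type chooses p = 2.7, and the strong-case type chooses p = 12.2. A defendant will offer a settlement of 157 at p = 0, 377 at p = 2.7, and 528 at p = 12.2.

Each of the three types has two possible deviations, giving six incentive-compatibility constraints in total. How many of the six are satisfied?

Moderate-case (own payoff 377 − 45×2.7 = 255.5): to p=0 gives 157 → no gain ✓; to p=12.2 gives 528 − 45×12.2 = -21 → no gain ✓.
Weak-case (own payoff 157): to p=2.7 gives 377 − 56×2.7 = 225.8 → profitable ✗; to p=12.2 gives 528 − 56×12.2 = -155.2 → no gain ✓.
Strong-case (own payoff 528 − 10×12.2 = 406): to p=0 gives 157 → no gain ✓; to p=2.7 gives 377 − 10×2.7 = 350 → no gain ✓.
5 of the 6 constraints hold; not an equilibrium.

5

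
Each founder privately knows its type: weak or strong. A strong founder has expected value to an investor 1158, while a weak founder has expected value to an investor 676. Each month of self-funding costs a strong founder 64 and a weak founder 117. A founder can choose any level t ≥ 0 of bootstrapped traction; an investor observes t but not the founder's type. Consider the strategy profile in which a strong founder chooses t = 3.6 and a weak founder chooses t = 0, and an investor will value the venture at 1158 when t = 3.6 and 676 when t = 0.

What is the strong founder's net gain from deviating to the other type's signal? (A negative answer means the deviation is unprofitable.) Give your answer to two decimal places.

-251.60

Playing t = 3.6 the strong founder receives 1158 − 64 × 3.6 = 927.6.
Deviating to t = 0 yields 676 instead.
Gain from deviating: 676 − 927.6 = -251.60.
The gain is negative, so the strong type's incentive-compatibility constraint is satisfied.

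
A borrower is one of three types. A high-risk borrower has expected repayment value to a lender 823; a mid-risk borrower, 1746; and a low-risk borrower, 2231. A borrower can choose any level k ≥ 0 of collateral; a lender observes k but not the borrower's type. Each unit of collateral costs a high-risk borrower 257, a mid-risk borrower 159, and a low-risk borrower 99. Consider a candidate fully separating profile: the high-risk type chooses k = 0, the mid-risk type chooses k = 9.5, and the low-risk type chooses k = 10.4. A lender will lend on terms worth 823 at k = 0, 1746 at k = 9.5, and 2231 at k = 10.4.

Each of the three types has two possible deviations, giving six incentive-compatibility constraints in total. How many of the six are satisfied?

High-risk (own payoff 823): to k=9.5 gives 1746 − 257×9.5 = -695.5 → no gain ✓; to k=10.4 gives 2231 − 257×10.4 = -441.8 → no gain ✓.
Low-risk (own payoff 2231 − 99×10.4 = 1201.4): to k=0 gives 823 → no gain ✓; to k=9.5 gives 1746 − 99×9.5 = 805.5 → no gain ✓.
Mid-risk (own payoff 1746 − 159×9.5 = 235.5): to k=0 gives 823 → profitable ✗; to k=10.4 gives 2231 − 159×10.4 = 577.4 → profitable ✗.
4 of the 6 constraints hold; not an equilibrium.

4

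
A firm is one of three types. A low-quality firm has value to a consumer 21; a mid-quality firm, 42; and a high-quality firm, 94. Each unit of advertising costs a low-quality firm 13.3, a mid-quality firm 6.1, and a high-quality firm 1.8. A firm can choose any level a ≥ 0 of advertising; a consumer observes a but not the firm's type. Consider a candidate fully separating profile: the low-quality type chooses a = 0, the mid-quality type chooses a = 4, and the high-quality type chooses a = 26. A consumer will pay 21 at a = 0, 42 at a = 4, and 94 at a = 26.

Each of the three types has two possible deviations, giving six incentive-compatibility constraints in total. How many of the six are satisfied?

5

Mid-quality (own payoff 42 − 6.1×4 = 17.6): to a=0 gives 21 → profitable ✗; to a=26 gives 94 − 6.1×26 = -64.6 → no gain ✓.
High-quality (own payoff 94 − 1.8×26 = 47.2): to a=0 gives 21 → no gain ✓; to a=4 gives 42 − 1.8×4 = 34.8 → no gain ✓.
Low-quality (own payoff 21): to a=4 gives 42 − 13.3×4 = -11.2 → no gain ✓; to a=26 gives 94 − 13.3×26 = -251.8 → no gain ✓.
5 of the 6 constraints hold; not an equilibrium.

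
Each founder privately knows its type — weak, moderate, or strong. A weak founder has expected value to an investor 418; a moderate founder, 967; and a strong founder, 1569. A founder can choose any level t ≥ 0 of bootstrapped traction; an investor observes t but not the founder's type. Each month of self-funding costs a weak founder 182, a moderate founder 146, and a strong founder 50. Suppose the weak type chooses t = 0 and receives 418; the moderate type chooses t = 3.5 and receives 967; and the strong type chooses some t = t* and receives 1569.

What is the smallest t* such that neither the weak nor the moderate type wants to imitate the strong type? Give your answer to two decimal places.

7.62

Moderate type (on-path payoff 967 − 146×3.5 = 456) won't mimic when 456 ≥ 1569 − 146·t*, i.e. t* ≥ 7.62.
Weak type (on-path payoff 418) won't mimic when 418 ≥ 1569 − 182·t*, i.e. t* ≥ 6.32.
Both must hold, so t* = max(6.32, 7.62) = 7.62. The moderate type's constraint binds.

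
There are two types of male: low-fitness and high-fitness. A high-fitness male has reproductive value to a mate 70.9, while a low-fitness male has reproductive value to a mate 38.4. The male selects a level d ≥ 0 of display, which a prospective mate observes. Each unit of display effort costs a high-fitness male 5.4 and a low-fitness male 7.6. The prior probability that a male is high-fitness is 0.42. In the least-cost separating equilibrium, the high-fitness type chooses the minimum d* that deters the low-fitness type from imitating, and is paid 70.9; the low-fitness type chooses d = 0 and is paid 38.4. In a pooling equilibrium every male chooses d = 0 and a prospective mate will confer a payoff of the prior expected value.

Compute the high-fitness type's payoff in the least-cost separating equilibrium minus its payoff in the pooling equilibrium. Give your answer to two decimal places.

Least-cost separating signal: d* solves 38.4 = 70.9 − 7.6·d*, so d* = (70.9 − 38.4)/7.6 ≈ 4.2763.
High-fitness type's separating payoff: 70.9 − 5.4 × d* = 70.9 − 5.4 × (70.9 − 38.4)/7.6 = 70.9 − 175.5/7.6 ≈ 47.8079.
Pooling payoff: 0.42 × 70.9 + 0.58 × 38.4 = 52.05.
Difference: 47.8079 − 52.05 = -4.2421, i.e. -4.24 to two decimal places.
The high-fitness type would prefer the pooling outcome.

-4.24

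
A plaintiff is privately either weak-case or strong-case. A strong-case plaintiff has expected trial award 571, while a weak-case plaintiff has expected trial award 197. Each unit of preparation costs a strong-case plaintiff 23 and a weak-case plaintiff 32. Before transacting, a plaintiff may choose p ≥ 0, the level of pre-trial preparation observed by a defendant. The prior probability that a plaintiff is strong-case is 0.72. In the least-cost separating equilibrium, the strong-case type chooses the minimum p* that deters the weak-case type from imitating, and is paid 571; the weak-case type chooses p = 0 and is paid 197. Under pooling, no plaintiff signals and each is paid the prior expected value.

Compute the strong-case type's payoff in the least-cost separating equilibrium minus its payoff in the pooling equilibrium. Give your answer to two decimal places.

Least-cost separating signal: p* solves 197 = 571 − 32·p*, so p* = (571 − 197)/32 = 11.6875.
Strong-case type's separating payoff: 571 − 23 × p* = 571 − 23 × (571 − 197)/32 = 571 − 8602/32 = 302.1875.
Pooling payoff: 0.72 × 571 + 0.28 × 197 = 466.28.
Difference: 302.1875 − 466.28 = -164.0925, i.e. -164.09 to two decimal places.
The strong-case type would prefer the pooling outcome.

-164.09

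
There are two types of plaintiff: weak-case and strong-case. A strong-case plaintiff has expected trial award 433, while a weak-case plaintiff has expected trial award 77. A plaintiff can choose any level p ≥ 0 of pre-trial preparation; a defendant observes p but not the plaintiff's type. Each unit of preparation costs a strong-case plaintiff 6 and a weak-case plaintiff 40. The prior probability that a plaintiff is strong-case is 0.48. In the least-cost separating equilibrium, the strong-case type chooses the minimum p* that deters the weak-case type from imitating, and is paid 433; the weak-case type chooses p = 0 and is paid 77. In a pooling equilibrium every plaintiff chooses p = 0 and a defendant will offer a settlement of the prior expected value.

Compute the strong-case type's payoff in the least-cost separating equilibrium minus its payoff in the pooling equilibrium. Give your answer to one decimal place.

Least-cost separating signal: p* solves 77 = 433 − 40·p*, so p* = (433 − 77)/40 = 8.9.
Strong-case type's separating payoff: 433 − 6 × p* = 433 − 6 × (433 − 77)/40 = 433 − 2136/40 = 379.6.
Pooling payoff: 0.48 × 433 + 0.52 × 77 = 247.88.
Difference: 379.6 − 247.88 = 131.72, i.e. 131.7 to one decimal place.
The strong-case type prefers to separate.

131.7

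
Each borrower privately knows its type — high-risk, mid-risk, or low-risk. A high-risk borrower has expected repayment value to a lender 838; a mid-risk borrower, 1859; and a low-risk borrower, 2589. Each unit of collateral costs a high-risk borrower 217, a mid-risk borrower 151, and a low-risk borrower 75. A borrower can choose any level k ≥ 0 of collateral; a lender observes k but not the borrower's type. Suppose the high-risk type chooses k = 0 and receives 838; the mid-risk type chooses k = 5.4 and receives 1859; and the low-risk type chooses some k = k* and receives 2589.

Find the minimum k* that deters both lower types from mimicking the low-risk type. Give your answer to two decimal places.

Mid-risk type (on-path payoff 1859 − 151×5.4 = 1043.6) won't mimic when 1043.6 ≥ 2589 − 151·k*, i.e. k* ≥ 10.23.
High-risk type (on-path payoff 838) won't mimic when 838 ≥ 2589 − 217·k*, i.e. k* ≥ 8.07.
Both must hold, so k* = max(8.07, 10.23) = 10.23. The mid-risk type's constraint binds.

10.23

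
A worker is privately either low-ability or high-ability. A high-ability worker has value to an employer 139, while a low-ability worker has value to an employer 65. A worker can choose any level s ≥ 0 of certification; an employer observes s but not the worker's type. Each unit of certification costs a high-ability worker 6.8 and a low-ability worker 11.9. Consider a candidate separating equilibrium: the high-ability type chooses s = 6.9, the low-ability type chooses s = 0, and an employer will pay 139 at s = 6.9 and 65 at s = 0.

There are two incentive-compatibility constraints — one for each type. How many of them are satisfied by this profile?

Low-ability type: stay at 0 → 65; mimic → 139 − 11.9 × 6.9 = 56.89. IC holds (65 ≥ 56.89).
High-ability type: signal → 139 − 6.8 × 6.9 = 92.08; deviate to 0 → 65. IC holds (92.08 ≥ 65).
2 of 2 constraints hold, so this is a separating equilibrium.

2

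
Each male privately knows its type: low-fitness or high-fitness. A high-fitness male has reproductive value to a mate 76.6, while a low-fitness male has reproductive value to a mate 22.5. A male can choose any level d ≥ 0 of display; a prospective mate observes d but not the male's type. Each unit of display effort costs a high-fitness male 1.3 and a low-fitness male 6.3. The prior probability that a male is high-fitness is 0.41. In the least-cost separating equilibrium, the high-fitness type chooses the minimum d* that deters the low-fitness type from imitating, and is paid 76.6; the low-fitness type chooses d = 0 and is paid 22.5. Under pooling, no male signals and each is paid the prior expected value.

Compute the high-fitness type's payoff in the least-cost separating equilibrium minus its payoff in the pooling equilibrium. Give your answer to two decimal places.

Least-cost separating signal: d* solves 22.5 = 76.6 − 6.3·d*, so d* = (76.6 − 22.5)/6.3 ≈ 8.5873.
High-fitness type's separating payoff: 76.6 − 1.3 × d* = 76.6 − 1.3 × (76.6 − 22.5)/6.3 = 76.6 − 70.33/6.3 ≈ 65.4365.
Pooling payoff: 0.41 × 76.6 + 0.59 × 22.5 = 44.681.
Difference: 65.4365 − 44.681 = 20.7555, i.e. 20.76 to two decimal places.
The high-fitness type prefers to separate.

20.76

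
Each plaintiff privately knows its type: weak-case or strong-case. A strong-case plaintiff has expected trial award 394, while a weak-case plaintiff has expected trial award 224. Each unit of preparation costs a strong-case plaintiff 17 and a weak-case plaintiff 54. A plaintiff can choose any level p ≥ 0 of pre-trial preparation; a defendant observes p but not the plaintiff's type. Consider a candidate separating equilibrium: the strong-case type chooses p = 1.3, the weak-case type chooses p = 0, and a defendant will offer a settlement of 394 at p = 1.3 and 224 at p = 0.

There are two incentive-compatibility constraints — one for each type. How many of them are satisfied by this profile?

Weak-case type: stay at 0 → 224; mimic → 394 − 54 × 1.3 = 323.8. IC fails (224 < 323.8).
Strong-case type: signal → 394 − 17 × 1.3 = 371.9; deviate to 0 → 224. IC holds (371.9 ≥ 224).
1 of 2 constraints hold, so this profile is not an equilibrium.

1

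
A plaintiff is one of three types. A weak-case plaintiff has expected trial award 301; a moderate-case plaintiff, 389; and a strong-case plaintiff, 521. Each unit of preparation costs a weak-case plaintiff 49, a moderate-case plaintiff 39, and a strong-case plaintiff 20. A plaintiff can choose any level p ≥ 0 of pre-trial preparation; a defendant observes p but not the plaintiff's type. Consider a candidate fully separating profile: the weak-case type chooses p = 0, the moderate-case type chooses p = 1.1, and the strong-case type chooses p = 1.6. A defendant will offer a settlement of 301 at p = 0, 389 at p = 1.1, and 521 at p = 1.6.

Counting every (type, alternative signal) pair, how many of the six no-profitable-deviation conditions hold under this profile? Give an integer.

3

Moderate-case (own payoff 389 − 39×1.1 = 346.1): to p=0 gives 301 → no gain ✓; to p=1.6 gives 521 − 39×1.6 = 458.6 → profitable ✗.
Strong-case (own payoff 521 − 20×1.6 = 489): to p=0 gives 301 → no gain ✓; to p=1.1 gives 389 − 20×1.1 = 367 → no gain ✓.
Weak-case (own payoff 301): to p=1.1 gives 389 − 49×1.1 = 335.1 → profitable ✗; to p=1.6 gives 521 − 49×1.6 = 442.6 → profitable ✗.
3 of the 6 constraints hold; not an equilibrium.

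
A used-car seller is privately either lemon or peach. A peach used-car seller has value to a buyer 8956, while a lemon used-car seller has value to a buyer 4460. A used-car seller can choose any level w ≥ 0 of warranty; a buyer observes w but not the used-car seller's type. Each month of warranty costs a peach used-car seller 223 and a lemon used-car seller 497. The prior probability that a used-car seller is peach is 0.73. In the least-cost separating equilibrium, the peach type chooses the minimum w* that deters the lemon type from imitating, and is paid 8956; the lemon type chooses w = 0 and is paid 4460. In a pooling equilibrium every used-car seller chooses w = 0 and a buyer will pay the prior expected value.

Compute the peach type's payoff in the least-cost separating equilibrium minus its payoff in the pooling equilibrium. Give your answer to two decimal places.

-803.40

Least-cost separating signal: w* solves 4460 = 8956 − 497·w*, so w* = (8956 − 4460)/497 ≈ 9.0463.
Peach type's separating payoff: 8956 − 223 × w* = 8956 − 223 × (8956 − 4460)/497 = 8956 − 1002608/497 ≈ 6938.6801.
Pooling payoff: 0.73 × 8956 + 0.27 × 4460 = 7742.08.
Difference: 6938.6801 − 7742.08 = -803.3999, i.e. -803.40 to two decimal places.
The peach type would prefer the pooling outcome.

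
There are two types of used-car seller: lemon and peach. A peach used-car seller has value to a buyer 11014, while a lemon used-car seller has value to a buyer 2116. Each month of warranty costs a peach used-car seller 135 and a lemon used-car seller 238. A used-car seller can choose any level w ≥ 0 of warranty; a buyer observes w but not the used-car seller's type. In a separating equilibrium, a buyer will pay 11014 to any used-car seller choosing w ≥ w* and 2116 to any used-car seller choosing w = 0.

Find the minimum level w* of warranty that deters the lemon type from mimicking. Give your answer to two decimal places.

37.39

A lemon used-car seller choosing w = 0 receives 2116.
Imitating at w* instead would pay 11014 at cost 238·w*, netting 11014 − 238·w*.
Indifference: 2116 = 11014 − 238·w*, so w* = (11014 − 2116) / 238 ≈ 37.39.
This is the lemon type's binding incentive-compatibility constraint; any w ≥ 37.39 sustains separation on that side.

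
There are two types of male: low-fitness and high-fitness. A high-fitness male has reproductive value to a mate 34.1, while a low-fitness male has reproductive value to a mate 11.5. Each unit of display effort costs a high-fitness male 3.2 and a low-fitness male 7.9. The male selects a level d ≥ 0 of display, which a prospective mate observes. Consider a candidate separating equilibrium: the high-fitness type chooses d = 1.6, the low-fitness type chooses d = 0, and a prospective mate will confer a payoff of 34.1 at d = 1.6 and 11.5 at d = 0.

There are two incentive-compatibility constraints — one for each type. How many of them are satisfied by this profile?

Low-fitness type: stay at 0 → 11.5; mimic → 34.1 − 7.9 × 1.6 = 21.46. IC fails (11.5 < 21.46).
High-fitness type: signal → 34.1 − 3.2 × 1.6 = 28.98; deviate to 0 → 11.5. IC holds (28.98 ≥ 11.5).
1 of 2 constraints hold, so this profile is not an equilibrium.

1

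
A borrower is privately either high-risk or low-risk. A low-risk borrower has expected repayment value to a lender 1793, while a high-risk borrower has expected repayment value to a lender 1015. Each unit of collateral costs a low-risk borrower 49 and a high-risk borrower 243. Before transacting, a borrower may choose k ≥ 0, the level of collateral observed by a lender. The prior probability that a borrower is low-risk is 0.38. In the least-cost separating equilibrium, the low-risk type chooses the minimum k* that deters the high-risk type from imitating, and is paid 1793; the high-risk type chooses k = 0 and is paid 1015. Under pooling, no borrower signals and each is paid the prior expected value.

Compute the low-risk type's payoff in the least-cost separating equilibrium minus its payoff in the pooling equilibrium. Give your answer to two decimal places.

325.48

Least-cost separating signal: k* solves 1015 = 1793 − 243·k*, so k* = (1793 − 1015)/243 ≈ 3.2016.
Low-risk type's separating payoff: 1793 − 49 × k* = 1793 − 49 × (1793 − 1015)/243 = 1793 − 38122/243 ≈ 1636.1193.
Pooling payoff: 0.38 × 1793 + 0.62 × 1015 = 1310.64.
Difference: 1636.1193 − 1310.64 = 325.4793, i.e. 325.48 to two decimal places.
The low-risk type prefers to separate.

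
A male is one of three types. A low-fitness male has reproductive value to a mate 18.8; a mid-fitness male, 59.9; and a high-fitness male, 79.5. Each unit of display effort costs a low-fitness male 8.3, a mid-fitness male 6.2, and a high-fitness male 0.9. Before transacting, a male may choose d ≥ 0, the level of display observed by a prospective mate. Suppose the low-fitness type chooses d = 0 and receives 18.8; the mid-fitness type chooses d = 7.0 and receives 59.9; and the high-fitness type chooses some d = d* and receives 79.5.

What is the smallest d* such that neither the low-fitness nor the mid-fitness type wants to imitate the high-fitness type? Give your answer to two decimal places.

10.16

Mid-fitness type (on-path payoff 59.9 − 6.2×7.0 = 16.5) won't mimic when 16.5 ≥ 79.5 − 6.2·d*, i.e. d* ≥ 10.16.
Low-fitness type (on-path payoff 18.8) won't mimic when 18.8 ≥ 79.5 − 8.3·d*, i.e. d* ≥ 7.31.
Both must hold, so d* = max(7.31, 10.16) = 10.16. The mid-fitness type's constraint binds.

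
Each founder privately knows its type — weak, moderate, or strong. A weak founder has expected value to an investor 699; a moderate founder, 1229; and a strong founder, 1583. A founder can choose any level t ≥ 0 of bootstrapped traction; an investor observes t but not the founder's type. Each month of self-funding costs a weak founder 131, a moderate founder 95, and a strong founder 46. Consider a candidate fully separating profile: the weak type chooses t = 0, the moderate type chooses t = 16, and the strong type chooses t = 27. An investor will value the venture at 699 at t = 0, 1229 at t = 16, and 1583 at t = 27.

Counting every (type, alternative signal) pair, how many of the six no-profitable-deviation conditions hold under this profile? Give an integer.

Strong (own payoff 1583 − 46×27 = 341): to t=0 gives 699 → profitable ✗; to t=16 gives 1229 − 46×16 = 493 → profitable ✗.
Moderate (own payoff 1229 − 95×16 = -291): to t=0 gives 699 → profitable ✗; to t=27 gives 1583 − 95×27 = -982 → no gain ✓.
Weak (own payoff 699): to t=16 gives 1229 − 131×16 = -867 → no gain ✓; to t=27 gives 1583 − 131×27 = -1954 → no gain ✓.
3 of the 6 constraints hold; not an equilibrium.

3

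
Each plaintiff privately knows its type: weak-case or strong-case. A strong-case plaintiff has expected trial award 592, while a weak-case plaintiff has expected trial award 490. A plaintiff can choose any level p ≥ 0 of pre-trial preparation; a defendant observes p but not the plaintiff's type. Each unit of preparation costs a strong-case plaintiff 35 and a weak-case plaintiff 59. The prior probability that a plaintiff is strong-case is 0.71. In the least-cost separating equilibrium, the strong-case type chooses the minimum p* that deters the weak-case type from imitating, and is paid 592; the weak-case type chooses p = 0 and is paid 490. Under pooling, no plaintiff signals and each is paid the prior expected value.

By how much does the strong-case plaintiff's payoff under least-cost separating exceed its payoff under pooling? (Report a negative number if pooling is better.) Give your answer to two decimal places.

Least-cost separating signal: p* solves 490 = 592 − 59·p*, so p* = (592 − 490)/59 ≈ 1.7288.
Strong-case type's separating payoff: 592 − 35 × p* = 592 − 35 × (592 − 490)/59 = 592 − 3570/59 ≈ 531.4915.
Pooling payoff: 0.71 × 592 + 0.29 × 490 = 562.42.
Difference: 531.4915 − 562.42 = -30.9285, i.e. -30.93 to two decimal places.
The strong-case type would prefer the pooling outcome.

-30.93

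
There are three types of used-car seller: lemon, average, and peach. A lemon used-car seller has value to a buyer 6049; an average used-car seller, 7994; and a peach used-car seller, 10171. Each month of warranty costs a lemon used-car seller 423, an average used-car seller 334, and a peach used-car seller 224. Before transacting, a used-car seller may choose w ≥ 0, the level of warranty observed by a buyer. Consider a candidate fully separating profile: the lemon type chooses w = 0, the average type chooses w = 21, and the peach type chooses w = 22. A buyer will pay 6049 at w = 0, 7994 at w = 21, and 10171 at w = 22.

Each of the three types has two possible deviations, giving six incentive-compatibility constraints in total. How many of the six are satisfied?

Lemon (own payoff 6049): to w=21 gives 7994 − 423×21 = -889 → no gain ✓; to w=22 gives 10171 − 423×22 = 865 → no gain ✓.
Peach (own payoff 10171 − 224×22 = 5243): to w=0 gives 6049 → profitable ✗; to w=21 gives 7994 − 224×21 = 3290 → no gain ✓.
Average (own payoff 7994 − 334×21 = 980): to w=0 gives 6049 → profitable ✗; to w=22 gives 10171 − 334×22 = 2823 → profitable ✗.
3 of the 6 constraints hold; not an equilibrium.

3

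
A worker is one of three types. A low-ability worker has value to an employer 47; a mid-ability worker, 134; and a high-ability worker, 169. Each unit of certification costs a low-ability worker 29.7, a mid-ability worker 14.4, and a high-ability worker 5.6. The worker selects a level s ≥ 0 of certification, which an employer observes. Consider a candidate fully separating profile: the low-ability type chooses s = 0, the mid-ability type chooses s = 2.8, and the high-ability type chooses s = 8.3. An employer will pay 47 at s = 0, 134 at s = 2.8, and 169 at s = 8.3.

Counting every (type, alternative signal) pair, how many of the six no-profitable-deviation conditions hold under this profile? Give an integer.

High-ability (own payoff 169 − 5.6×8.3 = 122.52): to s=0 gives 47 → no gain ✓; to s=2.8 gives 134 − 5.6×2.8 = 118.32 → no gain ✓.
Low-ability (own payoff 47): to s=2.8 gives 134 − 29.7×2.8 = 50.84 → profitable ✗; to s=8.3 gives 169 − 29.7×8.3 = -77.51 → no gain ✓.
Mid-ability (own payoff 134 − 14.4×2.8 = 93.68): to s=0 gives 47 → no gain ✓; to s=8.3 gives 169 − 14.4×8.3 = 49.48 → no gain ✓.
5 of the 6 constraints hold; not an equilibrium.

5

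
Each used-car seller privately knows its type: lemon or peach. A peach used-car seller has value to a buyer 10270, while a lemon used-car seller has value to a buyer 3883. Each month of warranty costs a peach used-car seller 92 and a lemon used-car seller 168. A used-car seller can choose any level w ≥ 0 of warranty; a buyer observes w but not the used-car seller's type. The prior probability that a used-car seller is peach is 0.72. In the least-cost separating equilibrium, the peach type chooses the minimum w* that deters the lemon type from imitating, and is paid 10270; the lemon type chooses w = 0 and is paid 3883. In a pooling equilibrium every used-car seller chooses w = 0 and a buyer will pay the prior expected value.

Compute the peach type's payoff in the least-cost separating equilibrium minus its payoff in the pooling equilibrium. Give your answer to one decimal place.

Least-cost separating signal: w* solves 3883 = 10270 − 168·w*, so w* = (10270 − 3883)/168 ≈ 38.0179.
Peach type's separating payoff: 10270 − 92 × w* = 10270 − 92 × (10270 − 3883)/168 = 10270 − 587604/168 ≈ 6772.357.
Pooling payoff: 0.72 × 10270 + 0.28 × 3883 = 8481.64.
Difference: 6772.357 − 8481.64 = -1709.283, i.e. -1709.3 to one decimal place.
The peach type would prefer the pooling outcome.

-1709.3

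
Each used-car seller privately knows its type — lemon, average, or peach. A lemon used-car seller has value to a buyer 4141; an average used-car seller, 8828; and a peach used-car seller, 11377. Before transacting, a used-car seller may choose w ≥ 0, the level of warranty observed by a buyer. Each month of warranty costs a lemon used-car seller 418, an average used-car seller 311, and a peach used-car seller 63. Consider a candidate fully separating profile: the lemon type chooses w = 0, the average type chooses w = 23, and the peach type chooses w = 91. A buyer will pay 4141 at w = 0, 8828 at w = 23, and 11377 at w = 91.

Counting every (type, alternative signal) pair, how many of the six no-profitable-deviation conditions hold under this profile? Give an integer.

4

Peach (own payoff 11377 − 63×91 = 5644): to w=0 gives 4141 → no gain ✓; to w=23 gives 8828 − 63×23 = 7379 → profitable ✗.
Lemon (own payoff 4141): to w=23 gives 8828 − 418×23 = -786 → no gain ✓; to w=91 gives 11377 − 418×91 = -26661 → no gain ✓.
Average (own payoff 8828 − 311×23 = 1675): to w=0 gives 4141 → profitable ✗; to w=91 gives 11377 − 311×91 = -16924 → no gain ✓.
4 of the 6 constraints hold; not an equilibrium.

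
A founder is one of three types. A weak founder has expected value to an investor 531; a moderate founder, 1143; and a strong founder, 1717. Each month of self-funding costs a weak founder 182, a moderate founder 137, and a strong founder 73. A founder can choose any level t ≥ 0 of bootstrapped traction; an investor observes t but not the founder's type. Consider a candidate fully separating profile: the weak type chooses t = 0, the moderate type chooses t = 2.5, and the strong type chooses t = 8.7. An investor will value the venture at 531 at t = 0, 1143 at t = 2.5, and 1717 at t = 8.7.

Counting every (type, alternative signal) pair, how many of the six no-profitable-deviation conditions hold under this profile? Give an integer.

5

Moderate (own payoff 1143 − 137×2.5 = 800.5): to t=0 gives 531 → no gain ✓; to t=8.7 gives 1717 − 137×8.7 = 525.1 → no gain ✓.
Weak (own payoff 531): to t=2.5 gives 1143 − 182×2.5 = 688 → profitable ✗; to t=8.7 gives 1717 − 182×8.7 = 133.6 → no gain ✓.
Strong (own payoff 1717 − 73×8.7 = 1081.9): to t=0 gives 531 → no gain ✓; to t=2.5 gives 1143 − 73×2.5 = 960.5 → no gain ✓.
5 of the 6 constraints hold; not an equilibrium.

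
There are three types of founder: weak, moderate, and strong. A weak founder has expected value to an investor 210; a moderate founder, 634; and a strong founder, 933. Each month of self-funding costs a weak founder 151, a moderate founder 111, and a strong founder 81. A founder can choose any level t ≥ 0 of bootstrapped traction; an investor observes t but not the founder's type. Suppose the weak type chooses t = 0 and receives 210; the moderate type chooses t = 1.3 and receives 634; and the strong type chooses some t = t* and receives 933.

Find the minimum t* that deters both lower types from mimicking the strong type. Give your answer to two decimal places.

Moderate type (on-path payoff 634 − 111×1.3 = 489.7) won't mimic when 489.7 ≥ 933 − 111·t*, i.e. t* ≥ 3.99.
Weak type (on-path payoff 210) won't mimic when 210 ≥ 933 − 151·t*, i.e. t* ≥ 4.79.
Both must hold, so t* = max(4.79, 3.99) = 4.79. The weak type's constraint binds.

4.79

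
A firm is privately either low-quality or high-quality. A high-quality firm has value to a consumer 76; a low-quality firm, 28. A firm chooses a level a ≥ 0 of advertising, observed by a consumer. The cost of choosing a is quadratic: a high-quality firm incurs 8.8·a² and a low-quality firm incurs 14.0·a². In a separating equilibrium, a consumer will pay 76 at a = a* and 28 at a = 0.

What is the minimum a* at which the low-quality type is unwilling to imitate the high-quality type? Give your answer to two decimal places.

1.85

The low-quality type at a = 0 receives 28; imitating at a* yields 76 − 14.0·a*².
Indifference: 28 = 76 − 14.0·a*², so a*² = (76 − 28) / 14.0 ≈ 3.4286.
a* = √3.4286 ≈ 1.85.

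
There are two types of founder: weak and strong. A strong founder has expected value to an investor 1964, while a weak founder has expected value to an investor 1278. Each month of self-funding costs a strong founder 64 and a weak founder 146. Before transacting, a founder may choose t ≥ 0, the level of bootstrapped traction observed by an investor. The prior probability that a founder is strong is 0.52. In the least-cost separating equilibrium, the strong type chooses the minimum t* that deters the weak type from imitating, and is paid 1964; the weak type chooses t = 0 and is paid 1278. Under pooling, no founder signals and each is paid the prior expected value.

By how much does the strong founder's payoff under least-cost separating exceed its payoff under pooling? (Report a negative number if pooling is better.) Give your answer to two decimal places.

Least-cost separating signal: t* solves 1278 = 1964 − 146·t*, so t* = (1964 − 1278)/146 ≈ 4.6986.
Strong type's separating payoff: 1964 − 64 × t* = 1964 − 64 × (1964 − 1278)/146 = 1964 − 43904/146 ≈ 1663.2877.
Pooling payoff: 0.52 × 1964 + 0.48 × 1278 = 1634.72.
Difference: 1663.2877 − 1634.72 = 28.5677, i.e. 28.57 to two decimal places.
The strong type prefers to separate.

28.57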